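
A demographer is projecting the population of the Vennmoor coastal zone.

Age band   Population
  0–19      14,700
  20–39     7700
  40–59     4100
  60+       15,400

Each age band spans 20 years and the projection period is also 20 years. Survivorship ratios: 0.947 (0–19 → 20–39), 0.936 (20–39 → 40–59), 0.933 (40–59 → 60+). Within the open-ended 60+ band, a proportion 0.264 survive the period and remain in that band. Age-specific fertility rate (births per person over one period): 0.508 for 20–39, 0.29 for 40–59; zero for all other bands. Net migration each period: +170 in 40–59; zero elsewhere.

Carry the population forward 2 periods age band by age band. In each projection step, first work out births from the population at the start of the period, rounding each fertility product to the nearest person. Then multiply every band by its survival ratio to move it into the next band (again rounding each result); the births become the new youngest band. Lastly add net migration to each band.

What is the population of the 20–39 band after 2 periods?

Period 1:
Births: 7700 * 0.508 = 3912, 4100 * 0.29 = 1189 → total 5101
20–39: 14700 * 0.947 = 13921
40–59: 7700 * 0.936 = 7207
60+: 4100 * 0.933 + 15400 * 0.264 = 3825 + 4066 = 7891
Net migration: 40–59 + 170 → 7377
End of period: [5101, 13921, 7377, 7891]
Period 2:
Births: 13921 * 0.508 = 7072, 7377 * 0.29 = 2139 → total 9211
20–39: 5101 * 0.947 = 4831
40–59: 13921 * 0.936 = 13030
60+: 7377 * 0.933 + 7891 * 0.264 = 6883 + 2083 = 8966
Net migration: 40–59 + 170 → 13200
End of period: [9211, 4831, 13200, 8966]

4831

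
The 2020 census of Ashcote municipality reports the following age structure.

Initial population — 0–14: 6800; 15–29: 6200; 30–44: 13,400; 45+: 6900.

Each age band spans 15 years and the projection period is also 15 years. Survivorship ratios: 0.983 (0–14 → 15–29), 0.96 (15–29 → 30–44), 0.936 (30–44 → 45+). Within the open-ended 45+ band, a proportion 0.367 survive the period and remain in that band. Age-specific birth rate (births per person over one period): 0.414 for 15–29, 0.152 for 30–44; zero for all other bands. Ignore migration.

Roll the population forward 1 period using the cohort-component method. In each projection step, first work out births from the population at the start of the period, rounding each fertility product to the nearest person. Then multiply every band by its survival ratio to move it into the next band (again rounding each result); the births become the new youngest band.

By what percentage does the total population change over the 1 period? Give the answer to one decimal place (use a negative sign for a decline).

Let band 1 be 0–14 through band 4 = 45+.
— Period 1 —
Births: 6200 * 0.414 = 2567  |  13400 * 0.152 = 2037 → total 4604
Band 2: 6800 * 0.983 = 6684
Band 3: 6200 * 0.96 = 5952
Band 4: 13400 * 0.936 + 6900 * 0.367 = 12542 + 2532 = 15074
Population now: 0–14=4604, 15–29=6684, 30–44=5952, 45+=15074
Total: 33300 → 32314; change = -986; percentage change = -3.0%

-3.0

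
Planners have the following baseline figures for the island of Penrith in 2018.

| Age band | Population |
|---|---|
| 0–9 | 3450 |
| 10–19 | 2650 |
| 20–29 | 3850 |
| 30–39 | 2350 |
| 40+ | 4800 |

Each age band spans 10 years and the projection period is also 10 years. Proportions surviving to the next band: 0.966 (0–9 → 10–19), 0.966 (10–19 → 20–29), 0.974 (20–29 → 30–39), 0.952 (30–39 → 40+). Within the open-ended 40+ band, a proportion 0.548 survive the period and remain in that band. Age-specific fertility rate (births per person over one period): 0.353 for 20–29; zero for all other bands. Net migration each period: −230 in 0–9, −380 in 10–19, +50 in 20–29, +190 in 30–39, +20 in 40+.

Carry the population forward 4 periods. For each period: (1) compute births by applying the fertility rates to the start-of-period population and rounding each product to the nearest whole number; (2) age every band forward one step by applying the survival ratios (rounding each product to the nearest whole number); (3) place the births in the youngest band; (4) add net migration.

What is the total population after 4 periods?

Let group 1 be 0–9 through group 5 = 40+.
— Period 1 —
Births: 3850 × 0.353 = 1359
Group 2: 3450 × 0.966 = 3333
Group 3: 2650 × 0.966 = 2560
Group 4: 3850 × 0.974 = 3750
Group 5: 2350 × 0.952 + 4800 × 0.548 = 2237 + 2630 = 4867
Net migration: Group 1 − 230 → 1129; Group 2 − 380 → 2953; Group 3 + 50 → 2610; Group 4 + 190 → 3940; Group 5 + 20 → 4887
→ [1129, 2953, 2610, 3940, 4887]
— Period 2 —
Births: 2610 × 0.353 = 921
Group 2: 1129 × 0.966 = 1091
Group 3: 2953 × 0.966 = 2853
Group 4: 2610 × 0.974 = 2542
Group 5: 3940 × 0.952 + 4887 × 0.548 = 3751 + 2678 = 6429
Net migration: Group 1 − 230 → 691; Group 2 − 380 → 711; Group 3 + 50 → 2903; Group 4 + 190 → 2732; Group 5 + 20 → 6449
→ [691, 711, 2903, 2732, 6449]
— Period 3 —
Births: 2903 × 0.353 = 1025
Group 2: 691 × 0.966 = 668
Group 3: 711 × 0.966 = 687
Group 4: 2903 × 0.974 = 2828
Group 5: 2732 × 0.952 + 6449 × 0.548 = 2601 + 3534 = 6135
Net migration: Group 1 − 230 → 795; Group 2 − 380 → 288; Group 3 + 50 → 737; Group 4 + 190 → 3018; Group 5 + 20 → 6155
→ [795, 288, 737, 3018, 6155]
— Period 4 —
Births: 737 × 0.353 = 260
Group 2: 795 × 0.966 = 768
Group 3: 288 × 0.966 = 278
Group 4: 737 × 0.974 = 718
Group 5: 3018 × 0.952 + 6155 × 0.548 = 2873 + 3373 = 6246
Net migration: Group 1 − 230 → 30; Group 2 − 380 → 388; Group 3 + 50 → 328; Group 4 + 190 → 908; Group 5 + 20 → 6266
→ [30, 388, 328, 908, 6266]
Total after period 4: 30 + 388 + 328 + 908 + 6266 = 7920

7920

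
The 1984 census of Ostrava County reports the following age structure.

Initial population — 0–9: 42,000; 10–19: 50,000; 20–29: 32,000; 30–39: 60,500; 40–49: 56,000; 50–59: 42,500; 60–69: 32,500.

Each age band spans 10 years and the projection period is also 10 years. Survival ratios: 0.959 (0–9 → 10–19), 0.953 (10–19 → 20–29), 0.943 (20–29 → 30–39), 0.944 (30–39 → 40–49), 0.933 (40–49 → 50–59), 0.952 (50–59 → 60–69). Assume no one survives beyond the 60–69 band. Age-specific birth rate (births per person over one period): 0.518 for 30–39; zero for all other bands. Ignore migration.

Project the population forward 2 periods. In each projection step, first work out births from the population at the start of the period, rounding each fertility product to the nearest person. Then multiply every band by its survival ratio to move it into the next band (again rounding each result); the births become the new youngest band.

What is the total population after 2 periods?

260515

Let group 1 be 0–9 through group 7 = 60–69.
After projecting period 1:
Births: 60500 × 0.518 = 31339
Group 2: 42000 × 0.959 = 40278
Group 3: 50000 × 0.953 = 47650
Group 4: 32000 × 0.943 = 30176
Group 5: 60500 × 0.944 = 57112
Group 6: 56000 × 0.933 = 52248
Group 7: 42500 × 0.952 = 40460
Population now: 0–9=31339, 10–19=40278, 20–29=47650, 30–39=30176, 40–49=57112, 50–59=52248, 60–69=40460
After projecting period 2:
Births: 30176 × 0.518 = 15631
Group 2: 31339 × 0.959 = 30054
Group 3: 40278 × 0.953 = 38385
Group 4: 47650 × 0.943 = 44934
Group 5: 30176 × 0.944 = 28486
Group 6: 57112 × 0.933 = 53285
Group 7: 52248 × 0.952 = 49740
Population now: 0–9=15631, 10–19=30054, 20–29=38385, 30–39=44934, 40–49=28486, 50–59=53285, 60–69=49740
Total after period 2: 15631 + 30054 + 38385 + 44934 + 28486 + 53285 + 49740 = 260515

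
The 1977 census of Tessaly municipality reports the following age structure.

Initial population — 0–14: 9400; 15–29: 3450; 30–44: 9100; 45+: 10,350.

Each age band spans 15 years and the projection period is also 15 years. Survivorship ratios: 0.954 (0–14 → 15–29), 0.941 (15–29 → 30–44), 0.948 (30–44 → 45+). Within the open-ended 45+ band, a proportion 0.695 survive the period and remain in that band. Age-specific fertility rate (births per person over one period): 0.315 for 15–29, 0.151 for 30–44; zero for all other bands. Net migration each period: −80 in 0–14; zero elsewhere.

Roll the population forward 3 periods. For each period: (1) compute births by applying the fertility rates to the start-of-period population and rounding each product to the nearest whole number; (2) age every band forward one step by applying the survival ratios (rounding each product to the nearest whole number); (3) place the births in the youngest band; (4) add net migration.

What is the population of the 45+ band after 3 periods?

17780

(Groups numbered youngest = 1 to oldest = 4.)
Period 1:
Births: 3450 × 0.315 = 1087 ; 9100 × 0.151 = 1374 ⇒ total 2461
Group 2: 9400 × 0.954 = 8968
Group 3: 3450 × 0.941 = 3246
Group 4: 9100 × 0.948 + 10350 × 0.695 = 8627 + 7193 = 15820
Net migration: Group 1 − 80 → 2381
Population now: 0–14=2381, 15–29=8968, 30–44=3246, 45+=15820
Period 2:
Births: 8968 × 0.315 = 2825 ; 3246 × 0.151 = 490 ⇒ total 3315
Group 2: 2381 × 0.954 = 2271
Group 3: 8968 × 0.941 = 8439
Group 4: 3246 × 0.948 + 15820 × 0.695 = 3077 + 10995 = 14072
Net migration: Group 1 − 80 → 3235
Population now: 0–14=3235, 15–29=2271, 30–44=8439, 45+=14072
Period 3:
Births: 2271 × 0.315 = 715 ; 8439 × 0.151 = 1274 ⇒ total 1989
Group 2: 3235 × 0.954 = 3086
Group 3: 2271 × 0.941 = 2137
Group 4: 8439 × 0.948 + 14072 × 0.695 = 8000 + 9780 = 17780
Net migration: Group 1 − 80 → 1909
Population now: 0–14=1909, 15–29=3086, 30–44=2137, 45+=17780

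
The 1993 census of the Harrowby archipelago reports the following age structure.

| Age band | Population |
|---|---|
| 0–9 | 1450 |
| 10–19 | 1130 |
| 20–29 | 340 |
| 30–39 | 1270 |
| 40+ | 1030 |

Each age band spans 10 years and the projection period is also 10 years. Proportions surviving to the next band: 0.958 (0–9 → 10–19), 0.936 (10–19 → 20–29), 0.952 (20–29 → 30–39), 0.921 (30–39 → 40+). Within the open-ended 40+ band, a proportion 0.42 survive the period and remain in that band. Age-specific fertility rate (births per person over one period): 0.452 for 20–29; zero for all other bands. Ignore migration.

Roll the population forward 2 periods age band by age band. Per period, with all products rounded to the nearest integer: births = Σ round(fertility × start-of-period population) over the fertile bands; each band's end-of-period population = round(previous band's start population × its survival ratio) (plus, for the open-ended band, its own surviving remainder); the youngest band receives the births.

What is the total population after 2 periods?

Let group 1 be 0–9 through group 5 = 40+.
Period 1:
Births: 340 × 0.452 = 154
Group 2: 1450 × 0.958 = 1389
Group 3: 1130 × 0.936 = 1058
Group 4: 340 × 0.952 = 324
Group 5: 1270 × 0.921 + 1030 × 0.42 = 1170 + 433 = 1603
Giving 154 / 1389 / 1058 / 324 / 1603.
Period 2:
Births: 1058 × 0.452 = 478
Group 2: 154 × 0.958 = 148
Group 3: 1389 × 0.936 = 1300
Group 4: 1058 × 0.952 = 1007
Group 5: 324 × 0.921 + 1603 × 0.42 = 298 + 673 = 971
Giving 478 / 148 / 1300 / 1007 / 971.
Total after period 2: 478 + 148 + 1300 + 1007 + 971 = 3904

3904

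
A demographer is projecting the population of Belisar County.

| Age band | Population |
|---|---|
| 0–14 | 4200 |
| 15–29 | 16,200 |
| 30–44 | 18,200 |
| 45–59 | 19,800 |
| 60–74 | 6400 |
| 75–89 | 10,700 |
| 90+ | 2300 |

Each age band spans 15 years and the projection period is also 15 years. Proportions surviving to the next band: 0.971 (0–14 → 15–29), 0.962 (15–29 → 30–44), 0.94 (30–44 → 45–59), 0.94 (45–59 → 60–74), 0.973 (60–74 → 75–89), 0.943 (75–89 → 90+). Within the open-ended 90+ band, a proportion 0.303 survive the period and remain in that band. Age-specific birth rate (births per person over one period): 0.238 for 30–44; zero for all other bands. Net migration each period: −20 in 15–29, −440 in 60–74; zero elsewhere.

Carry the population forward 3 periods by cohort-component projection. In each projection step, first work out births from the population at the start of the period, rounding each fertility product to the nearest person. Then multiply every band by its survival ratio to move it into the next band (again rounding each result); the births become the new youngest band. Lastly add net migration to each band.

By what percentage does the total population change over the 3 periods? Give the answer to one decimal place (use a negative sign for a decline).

-22.6

[period 1]
Births: 18200 × 0.238 = 4332
15–29: 4200 × 0.971 = 4078
30–44: 16200 × 0.962 = 15584
45–59: 18200 × 0.94 = 17108
60–74: 19800 × 0.94 = 18612
75–89: 6400 × 0.973 = 6227
90+: 10700 × 0.943 + 2300 × 0.303 = 10090 + 697 = 10787
Net migration: 15–29 − 20 → 4058; 60–74 − 440 → 18172
End of period: [4332, 4058, 15584, 17108, 18172, 6227, 10787]
[period 2]
Births: 15584 × 0.238 = 3709
15–29: 4332 × 0.971 = 4206
30–44: 4058 × 0.962 = 3904
45–59: 15584 × 0.94 = 14649
60–74: 17108 × 0.94 = 16082
75–89: 18172 × 0.973 = 17681
90+: 6227 × 0.943 + 10787 × 0.303 = 5872 + 3268 = 9140
Net migration: 15–29 − 20 → 4186; 60–74 − 440 → 15642
End of period: [3709, 4186, 3904, 14649, 15642, 17681, 9140]
[period 3]
Births: 3904 × 0.238 = 929
15–29: 3709 × 0.971 = 3601
30–44: 4186 × 0.962 = 4027
45–59: 3904 × 0.94 = 3670
60–74: 14649 × 0.94 = 13770
75–89: 15642 × 0.973 = 15220
90+: 17681 × 0.943 + 9140 × 0.303 = 16673 + 2769 = 19442
Net migration: 15–29 − 20 → 3581; 60–74 − 440 → 13330
End of period: [929, 3581, 4027, 3670, 13330, 15220, 19442]
Total: 77800 → 60199; change = -17601; percentage change = -22.6%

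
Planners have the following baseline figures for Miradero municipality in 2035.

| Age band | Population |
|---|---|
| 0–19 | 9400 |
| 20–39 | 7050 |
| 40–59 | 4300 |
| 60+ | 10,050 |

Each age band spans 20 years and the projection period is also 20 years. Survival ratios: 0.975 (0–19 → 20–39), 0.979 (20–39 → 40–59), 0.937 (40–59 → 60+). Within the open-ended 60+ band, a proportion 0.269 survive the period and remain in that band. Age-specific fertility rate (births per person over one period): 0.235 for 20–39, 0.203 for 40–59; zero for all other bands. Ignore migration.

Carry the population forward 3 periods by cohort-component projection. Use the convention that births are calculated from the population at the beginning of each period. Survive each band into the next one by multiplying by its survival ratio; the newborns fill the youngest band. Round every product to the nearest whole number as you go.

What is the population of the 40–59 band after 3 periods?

Numbering the bands 1..4 from youngest to oldest:
— Period 1 —
Births: 7050 * 0.235 = 1657  |  4300 * 0.203 = 873 ⇒ total 2530
Band 2: 9400 * 0.975 = 9165
Band 3: 7050 * 0.979 = 6902
Band 4: 4300 * 0.937 + 10050 * 0.269 = 4029 + 2703 = 6732
Giving 2530 / 9165 / 6902 / 6732.
— Period 2 —
Births: 9165 * 0.235 = 2154  |  6902 * 0.203 = 1401 ⇒ total 3555
Band 2: 2530 * 0.975 = 2467
Band 3: 9165 * 0.979 = 8973
Band 4: 6902 * 0.937 + 6732 * 0.269 = 6467 + 1811 = 8278
Giving 3555 / 2467 / 8973 / 8278.
— Period 3 —
Births: 2467 * 0.235 = 580  |  8973 * 0.203 = 1822 ⇒ total 2402
Band 2: 3555 * 0.975 = 3466
Band 3: 2467 * 0.979 = 2415
Band 4: 8973 * 0.937 + 8278 * 0.269 = 8408 + 2227 = 10635
Giving 2402 / 3466 / 2415 / 10635.

2415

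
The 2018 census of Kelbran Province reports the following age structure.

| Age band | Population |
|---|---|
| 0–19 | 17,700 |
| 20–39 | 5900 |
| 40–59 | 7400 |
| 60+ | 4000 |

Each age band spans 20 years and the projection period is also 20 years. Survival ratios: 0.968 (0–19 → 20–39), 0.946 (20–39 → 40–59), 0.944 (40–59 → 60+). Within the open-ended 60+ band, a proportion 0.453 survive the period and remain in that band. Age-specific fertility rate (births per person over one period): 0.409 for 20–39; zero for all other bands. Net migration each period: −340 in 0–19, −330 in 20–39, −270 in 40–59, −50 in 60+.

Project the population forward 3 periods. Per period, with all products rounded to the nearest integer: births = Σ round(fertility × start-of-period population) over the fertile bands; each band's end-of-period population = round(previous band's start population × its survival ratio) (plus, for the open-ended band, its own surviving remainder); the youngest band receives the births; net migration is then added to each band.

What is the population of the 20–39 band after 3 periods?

5994

(Bands numbered youngest = 1 to oldest = 4.)
[period 1]
Births: 5900 × 0.409 = 2413
Band 2: 17700 × 0.968 = 17134
Band 3: 5900 × 0.946 = 5581
Band 4: 7400 × 0.944 + 4000 × 0.453 = 6986 + 1812 = 8798
Net migration: Band 1 − 340 → 2073; Band 2 − 330 → 16804; Band 3 − 270 → 5311; Band 4 − 50 → 8748
Population now: 0–19=2073, 20–39=16804, 40–59=5311, 60+=8748
[period 2]
Births: 16804 × 0.409 = 6873
Band 2: 2073 × 0.968 = 2007
Band 3: 16804 × 0.946 = 15897
Band 4: 5311 × 0.944 + 8748 × 0.453 = 5014 + 3963 = 8977
Net migration: Band 1 − 340 → 6533; Band 2 − 330 → 1677; Band 3 − 270 → 15627; Band 4 − 50 → 8927
Population now: 0–19=6533, 20–39=1677, 40–59=15627, 60+=8927
[period 3]
Births: 1677 × 0.409 = 686
Band 2: 6533 × 0.968 = 6324
Band 3: 1677 × 0.946 = 1586
Band 4: 15627 × 0.944 + 8927 × 0.453 = 14752 + 4044 = 18796
Net migration: Band 1 − 340 → 346; Band 2 − 330 → 5994; Band 3 − 270 → 1316; Band 4 − 50 → 18746
Population now: 0–19=346, 20–39=5994, 40–59=1316, 60+=18746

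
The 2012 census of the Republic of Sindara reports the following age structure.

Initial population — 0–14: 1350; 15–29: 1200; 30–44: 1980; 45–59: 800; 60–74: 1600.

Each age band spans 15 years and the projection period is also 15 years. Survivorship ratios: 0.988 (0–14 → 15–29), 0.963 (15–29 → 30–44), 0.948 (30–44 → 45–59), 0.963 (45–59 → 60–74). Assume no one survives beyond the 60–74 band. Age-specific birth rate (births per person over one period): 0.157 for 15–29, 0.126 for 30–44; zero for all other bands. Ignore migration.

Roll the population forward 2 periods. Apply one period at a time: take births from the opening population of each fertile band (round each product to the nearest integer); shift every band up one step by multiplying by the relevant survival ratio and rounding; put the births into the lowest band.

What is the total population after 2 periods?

4976

After projecting period 1:
Births: 1200 * 0.157 = 188 ; 1980 * 0.126 = 249 → 437
15–29: 1350 * 0.988 = 1334
30–44: 1200 * 0.963 = 1156
45–59: 1980 * 0.948 = 1877
60–74: 800 * 0.963 = 770
Giving 437 / 1334 / 1156 / 1877 / 770.
After projecting period 2:
Births: 1334 * 0.157 = 209 ; 1156 * 0.126 = 146 → 355
15–29: 437 * 0.988 = 432
30–44: 1334 * 0.963 = 1285
45–59: 1156 * 0.948 = 1096
60–74: 1877 * 0.963 = 1808
Giving 355 / 432 / 1285 / 1096 / 1808.
Total after period 2: 355 + 432 + 1285 + 1096 + 1808 = 4976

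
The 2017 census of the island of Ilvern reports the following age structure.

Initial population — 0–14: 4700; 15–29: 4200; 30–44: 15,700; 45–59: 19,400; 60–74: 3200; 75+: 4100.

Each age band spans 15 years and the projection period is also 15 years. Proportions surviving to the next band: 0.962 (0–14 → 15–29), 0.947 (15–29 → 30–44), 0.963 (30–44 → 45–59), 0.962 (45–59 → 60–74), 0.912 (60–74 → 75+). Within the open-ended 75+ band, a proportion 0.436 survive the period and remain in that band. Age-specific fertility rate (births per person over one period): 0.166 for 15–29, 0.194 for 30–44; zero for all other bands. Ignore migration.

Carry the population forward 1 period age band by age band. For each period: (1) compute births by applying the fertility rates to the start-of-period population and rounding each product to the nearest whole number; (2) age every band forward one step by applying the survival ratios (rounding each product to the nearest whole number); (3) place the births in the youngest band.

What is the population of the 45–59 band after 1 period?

Call the bands 1 to 6, youngest first.
— Period 1 —
Births: 4200 * 0.166 = 697 ; 15700 * 0.194 = 3046 — total 3743
Band 2: 4700 * 0.962 = 4521
Band 3: 4200 * 0.947 = 3977
Band 4: 15700 * 0.963 = 15119
Band 5: 19400 * 0.962 = 18663
Band 6: 3200 * 0.912 + 4100 * 0.436 = 2918 + 1788 = 4706
End of period: [3743, 4521, 3977, 15119, 18663, 4706]

15119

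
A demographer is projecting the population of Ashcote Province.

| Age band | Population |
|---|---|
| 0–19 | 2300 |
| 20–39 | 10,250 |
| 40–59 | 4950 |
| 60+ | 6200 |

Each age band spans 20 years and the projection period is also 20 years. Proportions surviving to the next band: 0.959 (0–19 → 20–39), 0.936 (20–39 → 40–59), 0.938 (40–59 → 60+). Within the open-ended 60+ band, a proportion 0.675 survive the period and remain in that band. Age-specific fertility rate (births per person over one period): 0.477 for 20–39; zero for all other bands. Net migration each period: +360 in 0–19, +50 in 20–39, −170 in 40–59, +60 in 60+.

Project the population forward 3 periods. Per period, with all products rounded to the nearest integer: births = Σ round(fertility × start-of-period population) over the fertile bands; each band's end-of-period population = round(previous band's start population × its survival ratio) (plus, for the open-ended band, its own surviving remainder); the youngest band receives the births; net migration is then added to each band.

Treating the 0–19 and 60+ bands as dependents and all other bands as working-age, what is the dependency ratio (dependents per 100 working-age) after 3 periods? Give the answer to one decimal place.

Period 1:
Births: 10250 * 0.477 = 4889
20–39: 2300 * 0.959 = 2206
40–59: 10250 * 0.936 = 9594
60+: 4950 * 0.938 + 6200 * 0.675 = 4643 + 4185 = 8828
Net migration: 0–19 + 360 → 5249; 20–39 + 50 → 2256; 40–59 − 170 → 9424; 60+ + 60 → 8888
Population now: 0–19=5249, 20–39=2256, 40–59=9424, 60+=8888
Period 2:
Births: 2256 * 0.477 = 1076
20–39: 5249 * 0.959 = 5034
40–59: 2256 * 0.936 = 2112
60+: 9424 * 0.938 + 8888 * 0.675 = 8840 + 5999 = 14839
Net migration: 0–19 + 360 → 1436; 20–39 + 50 → 5084; 40–59 − 170 → 1942; 60+ + 60 → 14899
Population now: 0–19=1436, 20–39=5084, 40–59=1942, 60+=14899
Period 3:
Births: 5084 * 0.477 = 2425
20–39: 1436 * 0.959 = 1377
40–59: 5084 * 0.936 = 4759
60+: 1942 * 0.938 + 14899 * 0.675 = 1822 + 10057 = 11879
Net migration: 0–19 + 360 → 2785; 20–39 + 50 → 1427; 40–59 − 170 → 4589; 60+ + 60 → 11939
Population now: 0–19=2785, 20–39=1427, 40–59=4589, 60+=11939
Dependents (band 0–19 + band 60+) = 2785 + 11939 = 14724; working-age = 6016; ratio = 14724/6016 × 100 = 244.7

244.7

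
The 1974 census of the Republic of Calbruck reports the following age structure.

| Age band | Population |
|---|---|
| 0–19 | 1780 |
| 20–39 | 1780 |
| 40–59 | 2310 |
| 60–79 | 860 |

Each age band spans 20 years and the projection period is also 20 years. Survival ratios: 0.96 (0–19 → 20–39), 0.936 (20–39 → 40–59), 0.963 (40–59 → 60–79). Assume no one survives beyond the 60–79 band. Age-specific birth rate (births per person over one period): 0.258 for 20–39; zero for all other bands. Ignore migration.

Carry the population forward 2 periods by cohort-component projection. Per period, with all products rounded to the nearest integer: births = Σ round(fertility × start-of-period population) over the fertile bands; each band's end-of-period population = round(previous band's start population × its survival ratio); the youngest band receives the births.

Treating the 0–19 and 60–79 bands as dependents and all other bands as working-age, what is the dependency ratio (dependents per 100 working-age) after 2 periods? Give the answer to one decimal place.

100.2

After projecting period 1:
Births: 1780 × 0.258 = 459
20–39: 1780 × 0.96 = 1709
40–59: 1780 × 0.936 = 1666
60–79: 2310 × 0.963 = 2225
Giving 459 / 1709 / 1666 / 2225.
After projecting period 2:
Births: 1709 × 0.258 = 441
20–39: 459 × 0.96 = 441
40–59: 1709 × 0.936 = 1600
60–79: 1666 × 0.963 = 1604
Giving 441 / 441 / 1600 / 1604.
Dependents (band 0–19 + band 60–79) = 441 + 1604 = 2045; working-age = 2041; ratio = 2045/2041 × 100 = 100.2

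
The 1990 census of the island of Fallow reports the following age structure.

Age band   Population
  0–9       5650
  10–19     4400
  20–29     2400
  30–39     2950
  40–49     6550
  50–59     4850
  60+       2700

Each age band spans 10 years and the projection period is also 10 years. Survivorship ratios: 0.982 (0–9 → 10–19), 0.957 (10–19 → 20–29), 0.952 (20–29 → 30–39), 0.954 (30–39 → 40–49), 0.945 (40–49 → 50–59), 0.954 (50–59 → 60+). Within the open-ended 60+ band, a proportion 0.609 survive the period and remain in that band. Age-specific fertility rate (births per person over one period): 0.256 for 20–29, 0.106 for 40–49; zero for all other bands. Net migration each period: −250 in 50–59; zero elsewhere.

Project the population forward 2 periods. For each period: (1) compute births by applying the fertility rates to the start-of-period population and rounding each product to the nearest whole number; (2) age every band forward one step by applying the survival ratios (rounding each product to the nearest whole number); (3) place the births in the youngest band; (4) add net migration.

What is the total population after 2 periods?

26053

Period 1:
Births: 2400 * 0.256 = 614, 6550 * 0.106 = 694 → total 1308
10–19: 5650 * 0.982 = 5548
20–29: 4400 * 0.957 = 4211
30–39: 2400 * 0.952 = 2285
40–49: 2950 * 0.954 = 2814
50–59: 6550 * 0.945 = 6190
60+: 4850 * 0.954 + 2700 * 0.609 = 4627 + 1644 = 6271
Net migration: 50–59 − 250 → 5940
→ [1308, 5548, 4211, 2285, 2814, 5940, 6271]
Period 2:
Births: 4211 * 0.256 = 1078, 2814 * 0.106 = 298 → total 1376
10–19: 1308 * 0.982 = 1284
20–29: 5548 * 0.957 = 5309
30–39: 4211 * 0.952 = 4009
40–49: 2285 * 0.954 = 2180
50–59: 2814 * 0.945 = 2659
60+: 5940 * 0.954 + 6271 * 0.609 = 5667 + 3819 = 9486
Net migration: 50–59 − 250 → 2409
→ [1376, 1284, 5309, 4009, 2180, 2409, 9486]
Total after period 2: 1376 + 1284 + 5309 + 4009 + 2180 + 2409 + 9486 = 26053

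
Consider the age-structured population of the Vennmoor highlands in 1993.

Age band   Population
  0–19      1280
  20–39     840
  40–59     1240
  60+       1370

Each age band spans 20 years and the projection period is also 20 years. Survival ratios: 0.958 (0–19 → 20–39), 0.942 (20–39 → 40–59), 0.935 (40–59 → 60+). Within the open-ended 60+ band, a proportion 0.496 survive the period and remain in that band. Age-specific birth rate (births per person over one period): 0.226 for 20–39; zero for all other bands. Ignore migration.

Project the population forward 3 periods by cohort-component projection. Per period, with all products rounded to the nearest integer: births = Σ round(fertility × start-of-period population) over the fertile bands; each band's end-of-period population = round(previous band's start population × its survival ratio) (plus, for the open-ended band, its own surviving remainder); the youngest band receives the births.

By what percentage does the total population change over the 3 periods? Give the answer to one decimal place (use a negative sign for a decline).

Period 1.
Births: 840 × 0.226 = 190
20–39: 1280 × 0.958 = 1226
40–59: 840 × 0.942 = 791
60+: 1240 × 0.935 + 1370 × 0.496 = 1159 + 680 = 1839
End of period: [190, 1226, 791, 1839]
Period 2.
Births: 1226 × 0.226 = 277
20–39: 190 × 0.958 = 182
40–59: 1226 × 0.942 = 1155
60+: 791 × 0.935 + 1839 × 0.496 = 740 + 912 = 1652
End of period: [277, 182, 1155, 1652]
Period 3.
Births: 182 × 0.226 = 41
20–39: 277 × 0.958 = 265
40–59: 182 × 0.942 = 171
60+: 1155 × 0.935 + 1652 × 0.496 = 1080 + 819 = 1899
End of period: [41, 265, 171, 1899]
Total: 4730 → 2376; change = -2354; percentage change = -49.8%

-49.8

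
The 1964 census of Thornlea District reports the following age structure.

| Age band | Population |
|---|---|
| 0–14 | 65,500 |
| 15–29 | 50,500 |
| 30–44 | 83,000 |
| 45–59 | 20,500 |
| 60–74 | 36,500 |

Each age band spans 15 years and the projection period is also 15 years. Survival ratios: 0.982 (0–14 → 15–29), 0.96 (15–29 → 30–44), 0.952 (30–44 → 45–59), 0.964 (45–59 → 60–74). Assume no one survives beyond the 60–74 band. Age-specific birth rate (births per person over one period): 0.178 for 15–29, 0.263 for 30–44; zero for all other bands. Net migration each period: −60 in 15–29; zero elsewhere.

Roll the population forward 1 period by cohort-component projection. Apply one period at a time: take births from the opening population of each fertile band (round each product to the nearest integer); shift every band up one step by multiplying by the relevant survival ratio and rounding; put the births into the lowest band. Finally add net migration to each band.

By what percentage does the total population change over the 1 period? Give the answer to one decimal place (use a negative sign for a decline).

Period 1.
Births: 50500 × 0.178 = 8989 ; 83000 × 0.263 = 21829 — total 30818
15–29: 65500 × 0.982 = 64321
30–44: 50500 × 0.96 = 48480
45–59: 83000 × 0.952 = 79016
60–74: 20500 × 0.964 = 19762
Net migration: 15–29 − 60 → 64261
End of period: [30818, 64261, 48480, 79016, 19762]
Total: 256000 → 242337; change = -13663; percentage change = -5.3%

-5.3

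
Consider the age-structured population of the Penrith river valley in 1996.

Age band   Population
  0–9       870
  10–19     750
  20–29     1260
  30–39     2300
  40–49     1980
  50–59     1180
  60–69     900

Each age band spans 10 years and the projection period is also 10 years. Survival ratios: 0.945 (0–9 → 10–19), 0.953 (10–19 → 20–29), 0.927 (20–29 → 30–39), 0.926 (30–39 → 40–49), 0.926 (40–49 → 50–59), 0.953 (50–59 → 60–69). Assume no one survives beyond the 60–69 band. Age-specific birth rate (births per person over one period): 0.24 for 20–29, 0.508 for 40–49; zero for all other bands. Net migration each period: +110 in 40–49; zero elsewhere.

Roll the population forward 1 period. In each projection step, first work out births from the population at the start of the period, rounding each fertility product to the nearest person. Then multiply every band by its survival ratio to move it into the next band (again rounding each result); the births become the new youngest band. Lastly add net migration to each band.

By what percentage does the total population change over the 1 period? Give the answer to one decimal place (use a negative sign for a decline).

-0.3

(Bands numbered youngest = 1 to oldest = 7.)
Period 1.
Births: 1260 × 0.24 = 302, 1980 × 0.508 = 1006 → 1308
Band 2: 870 × 0.945 = 822
Band 3: 750 × 0.953 = 715
Band 4: 1260 × 0.927 = 1168
Band 5: 2300 × 0.926 = 2130
Band 6: 1980 × 0.926 = 1833
Band 7: 1180 × 0.953 = 1125
Net migration: Band 5 + 110 → 2240
→ [1308, 822, 715, 1168, 2240, 1833, 1125]
Total: 9240 → 9211; change = -29; percentage change = -0.3%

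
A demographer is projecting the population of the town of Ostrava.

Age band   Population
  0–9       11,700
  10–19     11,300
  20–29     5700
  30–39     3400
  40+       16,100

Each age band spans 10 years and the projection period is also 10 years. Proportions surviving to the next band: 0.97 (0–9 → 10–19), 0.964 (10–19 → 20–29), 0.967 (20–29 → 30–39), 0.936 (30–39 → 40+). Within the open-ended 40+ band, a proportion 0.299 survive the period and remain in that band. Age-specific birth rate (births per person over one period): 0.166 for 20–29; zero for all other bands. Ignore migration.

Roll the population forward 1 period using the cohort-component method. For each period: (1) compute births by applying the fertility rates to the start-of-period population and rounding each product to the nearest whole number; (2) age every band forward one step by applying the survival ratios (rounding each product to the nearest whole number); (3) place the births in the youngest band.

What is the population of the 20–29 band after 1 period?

10893

After projecting period 1:
Births: 5700 × 0.166 = 946
10–19: 11700 × 0.97 = 11349
20–29: 11300 × 0.964 = 10893
30–39: 5700 × 0.967 = 5512
40+: 3400 × 0.936 + 16100 × 0.299 = 3182 + 4814 = 7996
Population now: 0–9=946, 10–19=11349, 20–29=10893, 30–39=5512, 40+=7996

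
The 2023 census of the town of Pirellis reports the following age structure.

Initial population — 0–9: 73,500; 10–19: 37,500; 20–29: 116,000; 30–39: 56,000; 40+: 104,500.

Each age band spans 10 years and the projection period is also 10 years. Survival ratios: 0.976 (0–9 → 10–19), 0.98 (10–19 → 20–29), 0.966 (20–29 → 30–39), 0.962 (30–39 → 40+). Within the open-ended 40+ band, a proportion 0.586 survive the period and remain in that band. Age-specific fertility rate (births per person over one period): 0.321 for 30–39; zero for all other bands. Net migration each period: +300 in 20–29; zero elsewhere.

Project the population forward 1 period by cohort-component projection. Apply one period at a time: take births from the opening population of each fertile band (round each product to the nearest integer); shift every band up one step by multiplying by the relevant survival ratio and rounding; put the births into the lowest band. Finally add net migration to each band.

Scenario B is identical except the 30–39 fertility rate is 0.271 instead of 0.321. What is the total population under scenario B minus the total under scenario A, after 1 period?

Period 1:
Births: 56000 × 0.321 = 17976
10–19: 73500 × 0.976 = 71736
20–29: 37500 × 0.98 = 36750
30–39: 116000 × 0.966 = 112056
40+: 56000 × 0.962 + 104500 × 0.586 = 53872 + 61237 = 115109
Net migration: 20–29 + 300 → 37050
Giving 17976 / 71736 / 37050 / 112056 / 115109.
Scenario A total after 1 period: 353927
Scenario B projection —
Period 1:
Births: 56000 × 0.271 = 15176
10–19: 73500 × 0.976 = 71736
20–29: 37500 × 0.98 = 36750
30–39: 116000 × 0.966 = 112056
40+: 56000 × 0.962 + 104500 × 0.586 = 53872 + 61237 = 115109
Net migration: 20–29 + 300 → 37050
Giving 15176 / 71736 / 37050 / 112056 / 115109.
Scenario B total after 1 period: 351127
Difference B − A = 351127 − 353927 = -2800

-2800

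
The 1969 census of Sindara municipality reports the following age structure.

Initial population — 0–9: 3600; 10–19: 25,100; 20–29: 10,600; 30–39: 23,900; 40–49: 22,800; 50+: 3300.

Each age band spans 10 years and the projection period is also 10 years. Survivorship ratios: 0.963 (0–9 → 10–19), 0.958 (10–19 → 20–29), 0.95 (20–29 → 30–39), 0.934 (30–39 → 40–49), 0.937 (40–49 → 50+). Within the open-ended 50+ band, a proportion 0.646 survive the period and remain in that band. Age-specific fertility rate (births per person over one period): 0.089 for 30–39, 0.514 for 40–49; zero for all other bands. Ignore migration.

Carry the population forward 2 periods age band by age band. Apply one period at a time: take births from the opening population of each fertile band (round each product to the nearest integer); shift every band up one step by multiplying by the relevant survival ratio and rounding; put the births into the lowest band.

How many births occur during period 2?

Period 1.
Births: 23900 * 0.089 = 2127  |  22800 * 0.514 = 11719 → total 13846
10–19: 3600 * 0.963 = 3467
20–29: 25100 * 0.958 = 24046
30–39: 10600 * 0.95 = 10070
40–49: 23900 * 0.934 = 22323
50+: 22800 * 0.937 + 3300 * 0.646 = 21364 + 2132 = 23496
End of period: [13846, 3467, 24046, 10070, 22323, 23496]
Period 2.
Births: 10070 * 0.089 = 896  |  22323 * 0.514 = 11474 → total 12370
10–19: 13846 * 0.963 = 13334
20–29: 3467 * 0.958 = 3321
30–39: 24046 * 0.95 = 22844
40–49: 10070 * 0.934 = 9405
50+: 22323 * 0.937 + 23496 * 0.646 = 20917 + 15178 = 36095
End of period: [12370, 13334, 3321, 22844, 9405, 36095]

12370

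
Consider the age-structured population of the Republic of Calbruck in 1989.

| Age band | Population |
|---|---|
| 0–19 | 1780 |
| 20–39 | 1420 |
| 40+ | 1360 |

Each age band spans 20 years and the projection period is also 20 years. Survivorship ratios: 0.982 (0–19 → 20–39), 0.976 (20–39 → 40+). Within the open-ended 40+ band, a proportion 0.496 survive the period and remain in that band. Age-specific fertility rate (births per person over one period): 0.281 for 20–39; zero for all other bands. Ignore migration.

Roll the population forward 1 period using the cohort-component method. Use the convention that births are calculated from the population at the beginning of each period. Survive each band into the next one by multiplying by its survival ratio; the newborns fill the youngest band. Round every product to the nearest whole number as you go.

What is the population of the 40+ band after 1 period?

[period 1]
Births: 1420 × 0.281 = 399
20–39: 1780 × 0.982 = 1748
40+: 1420 × 0.976 + 1360 × 0.496 = 1386 + 675 = 2061
→ [399, 1748, 2061]

2061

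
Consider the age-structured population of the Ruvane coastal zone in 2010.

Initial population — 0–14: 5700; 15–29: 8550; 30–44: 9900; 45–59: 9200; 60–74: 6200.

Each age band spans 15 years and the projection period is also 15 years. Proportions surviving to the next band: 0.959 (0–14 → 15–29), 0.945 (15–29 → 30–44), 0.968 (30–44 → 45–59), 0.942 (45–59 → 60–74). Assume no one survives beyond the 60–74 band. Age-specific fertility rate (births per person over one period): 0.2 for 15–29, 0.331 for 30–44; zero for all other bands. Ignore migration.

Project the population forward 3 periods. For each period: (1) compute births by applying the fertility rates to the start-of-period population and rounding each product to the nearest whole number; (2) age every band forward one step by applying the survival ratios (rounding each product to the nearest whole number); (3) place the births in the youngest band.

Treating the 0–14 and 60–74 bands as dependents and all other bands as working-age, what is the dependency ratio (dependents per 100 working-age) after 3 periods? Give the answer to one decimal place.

76.4

Period 1.
Births: 8550 × 0.2 = 1710 ; 9900 × 0.331 = 3277 ⇒ total 4987
15–29: 5700 × 0.959 = 5466
30–44: 8550 × 0.945 = 8080
45–59: 9900 × 0.968 = 9583
60–74: 9200 × 0.942 = 8666
Population now: 0–14=4987, 15–29=5466, 30–44=8080, 45–59=9583, 60–74=8666
Period 2.
Births: 5466 × 0.2 = 1093 ; 8080 × 0.331 = 2674 ⇒ total 3767
15–29: 4987 × 0.959 = 4783
30–44: 5466 × 0.945 = 5165
45–59: 8080 × 0.968 = 7821
60–74: 9583 × 0.942 = 9027
Population now: 0–14=3767, 15–29=4783, 30–44=5165, 45–59=7821, 60–74=9027
Period 3.
Births: 4783 × 0.2 = 957 ; 5165 × 0.331 = 1710 ⇒ total 2667
15–29: 3767 × 0.959 = 3613
30–44: 4783 × 0.945 = 4520
45–59: 5165 × 0.968 = 5000
60–74: 7821 × 0.942 = 7367
Population now: 0–14=2667, 15–29=3613, 30–44=4520, 45–59=5000, 60–74=7367
Dependents (band 0–14 + band 60–74) = 2667 + 7367 = 10034; working-age = 13133; ratio = 10034/13133 × 100 = 76.4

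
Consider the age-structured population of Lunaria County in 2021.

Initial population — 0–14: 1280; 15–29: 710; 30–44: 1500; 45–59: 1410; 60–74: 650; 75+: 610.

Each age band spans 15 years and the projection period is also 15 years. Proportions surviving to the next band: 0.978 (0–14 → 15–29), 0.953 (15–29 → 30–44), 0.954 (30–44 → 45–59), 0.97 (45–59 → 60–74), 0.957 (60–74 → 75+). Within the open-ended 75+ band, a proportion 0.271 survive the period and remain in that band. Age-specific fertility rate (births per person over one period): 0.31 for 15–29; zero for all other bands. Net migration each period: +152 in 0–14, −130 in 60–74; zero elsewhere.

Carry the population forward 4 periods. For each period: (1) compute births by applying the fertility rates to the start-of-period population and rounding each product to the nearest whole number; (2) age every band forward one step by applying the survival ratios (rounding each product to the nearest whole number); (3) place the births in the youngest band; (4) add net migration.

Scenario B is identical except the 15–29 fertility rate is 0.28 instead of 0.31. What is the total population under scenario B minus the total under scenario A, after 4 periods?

Period 1:
Births: 710 × 0.31 = 220
15–29: 1280 × 0.978 = 1252
30–44: 710 × 0.953 = 677
45–59: 1500 × 0.954 = 1431
60–74: 1410 × 0.97 = 1368
75+: 650 × 0.957 + 610 × 0.271 = 622 + 165 = 787
Net migration: 0–14 + 152 → 372; 60–74 − 130 → 1238
Population now: 0–14=372, 15–29=1252, 30–44=677, 45–59=1431, 60–74=1238, 75+=787
Period 2:
Births: 1252 × 0.31 = 388
15–29: 372 × 0.978 = 364
30–44: 1252 × 0.953 = 1193
45–59: 677 × 0.954 = 646
60–74: 1431 × 0.97 = 1388
75+: 1238 × 0.957 + 787 × 0.271 = 1185 + 213 = 1398
Net migration: 0–14 + 152 → 540; 60–74 − 130 → 1258
Population now: 0–14=540, 15–29=364, 30–44=1193, 45–59=646, 60–74=1258, 75+=1398
Period 3:
Births: 364 × 0.31 = 113
15–29: 540 × 0.978 = 528
30–44: 364 × 0.953 = 347
45–59: 1193 × 0.954 = 1138
60–74: 646 × 0.97 = 627
75+: 1258 × 0.957 + 1398 × 0.271 = 1204 + 379 = 1583
Net migration: 0–14 + 152 → 265; 60–74 − 130 → 497
Population now: 0–14=265, 15–29=528, 30–44=347, 45–59=1138, 60–74=497, 75+=1583
Period 4:
Births: 528 × 0.31 = 164
15–29: 265 × 0.978 = 259
30–44: 528 × 0.953 = 503
45–59: 347 × 0.954 = 331
60–74: 1138 × 0.97 = 1104
75+: 497 × 0.957 + 1583 × 0.271 = 476 + 429 = 905
Net migration: 0–14 + 152 → 316; 60–74 − 130 → 974
Population now: 0–14=316, 15–29=259, 30–44=503, 45–59=331, 60–74=974, 75+=905
Scenario A total after 4 periods: 3288
Scenario B projection —
Period 1:
Births: 710 × 0.28 = 199
15–29: 1280 × 0.978 = 1252
30–44: 710 × 0.953 = 677
45–59: 1500 × 0.954 = 1431
60–74: 1410 × 0.97 = 1368
75+: 650 × 0.957 + 610 × 0.271 = 622 + 165 = 787
Net migration: 0–14 + 152 → 351; 60–74 − 130 → 1238
Population now: 0–14=351, 15–29=1252, 30–44=677, 45–59=1431, 60–74=1238, 75+=787
Period 2:
Births: 1252 × 0.28 = 351
15–29: 351 × 0.978 = 343
30–44: 1252 × 0.953 = 1193
45–59: 677 × 0.954 = 646
60–74: 1431 × 0.97 = 1388
75+: 1238 × 0.957 + 787 × 0.271 = 1185 + 213 = 1398
Net migration: 0–14 + 152 → 503; 60–74 − 130 → 1258
Population now: 0–14=503, 15–29=343, 30–44=1193, 45–59=646, 60–74=1258, 75+=1398
Period 3:
Births: 343 × 0.28 = 96
15–29: 503 × 0.978 = 492
30–44: 343 × 0.953 = 327
45–59: 1193 × 0.954 = 1138
60–74: 646 × 0.97 = 627
75+: 1258 × 0.957 + 1398 × 0.271 = 1204 + 379 = 1583
Net migration: 0–14 + 152 → 248; 60–74 − 130 → 497
Population now: 0–14=248, 15–29=492, 30–44=327, 45–59=1138, 60–74=497, 75+=1583
Period 4:
Births: 492 × 0.28 = 138
15–29: 248 × 0.978 = 243
30–44: 492 × 0.953 = 469
45–59: 327 × 0.954 = 312
60–74: 1138 × 0.97 = 1104
75+: 497 × 0.957 + 1583 × 0.271 = 476 + 429 = 905
Net migration: 0–14 + 152 → 290; 60–74 − 130 → 974
Population now: 0–14=290, 15–29=243, 30–44=469, 45–59=312, 60–74=974, 75+=905
Scenario B total after 4 periods: 3193
Difference B − A = 3193 − 3288 = -95

-95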